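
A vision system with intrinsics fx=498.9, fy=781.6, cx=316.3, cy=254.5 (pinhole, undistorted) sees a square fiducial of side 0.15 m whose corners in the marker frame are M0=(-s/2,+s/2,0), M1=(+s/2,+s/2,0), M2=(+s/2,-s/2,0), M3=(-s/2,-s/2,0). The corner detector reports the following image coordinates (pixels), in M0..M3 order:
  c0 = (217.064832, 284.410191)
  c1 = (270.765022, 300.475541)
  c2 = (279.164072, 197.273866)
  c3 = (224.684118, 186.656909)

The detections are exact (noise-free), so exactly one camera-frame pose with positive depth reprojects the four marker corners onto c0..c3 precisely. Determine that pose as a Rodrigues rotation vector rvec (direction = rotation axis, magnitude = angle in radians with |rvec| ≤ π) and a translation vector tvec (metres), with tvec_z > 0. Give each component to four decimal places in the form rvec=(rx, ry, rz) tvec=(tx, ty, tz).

rvec=(0.0188, 0.4417, 0.1393) tvec=(-0.1604, -0.0182, 1.1573)

Intrinsics K: fx=498.9, fy=781.6, cx=316.3, cy=254.5
Marker side s = 0.15 m; corners in marker frame (Z=0):
  M0 = (-0.0750, +0.0750, 0)
  M1 = (+0.0750, +0.0750, 0)
  M2 = (+0.0750, -0.0750, 0)
  M3 = (-0.0750, -0.0750, 0)
Detected image corners:
  c0 = (217.064832, 284.410191) px
  c1 = (270.765022, 300.475541) px
  c2 = (279.164072, 197.273866) px
  c3 = (224.684118, 186.656909) px
Planar DLT: solve 8×8 A·h = b for H (H[2,2]=1):
  H  [+269.59481 -42.97023 +247.16246]
  H  [+0.09817 +679.46392 +242.17784]
  H  [-0.36704 +0.04176 +1.00000]
B = K⁻¹H; ‖b₁‖=0.864114, ‖b₂‖=0.864114; λ = 2/(‖b₁‖+‖b₂‖) = 1.157255, sign → tz>0 ⇒ λ=+1.157255
r₁ = λ·B[:,0] = (+0.89465,+0.13845,-0.42476); r₂ = λ·B[:,1] = (-0.13031,+0.99029,+0.04832)
r₃ = r₁×r₂ = (+0.42733,+0.01212,+0.90401); SVD([r₁ r₂ r₃]) → R = UVᵀ:
  R  [+0.89465 -0.13031 +0.42733]
  R  [+0.13845 +0.99029 +0.01212]
  R  [-0.42476 +0.04832 +0.90401]
t = (-0.16037, -0.01824, +1.15725) m
tr R = 2.788962; θ = arccos((tr R − 1)/2) = 0.463527 rad = 26.558°
axis k = ((R−Rᵀ)₃₂, (R−Rᵀ)₁₃, (R−Rᵀ)₂₁) / (2 sinθ) = (+0.040490, +0.952902, +0.300562)
rvec = θ·k = (+0.018768, +0.441696, +0.139319)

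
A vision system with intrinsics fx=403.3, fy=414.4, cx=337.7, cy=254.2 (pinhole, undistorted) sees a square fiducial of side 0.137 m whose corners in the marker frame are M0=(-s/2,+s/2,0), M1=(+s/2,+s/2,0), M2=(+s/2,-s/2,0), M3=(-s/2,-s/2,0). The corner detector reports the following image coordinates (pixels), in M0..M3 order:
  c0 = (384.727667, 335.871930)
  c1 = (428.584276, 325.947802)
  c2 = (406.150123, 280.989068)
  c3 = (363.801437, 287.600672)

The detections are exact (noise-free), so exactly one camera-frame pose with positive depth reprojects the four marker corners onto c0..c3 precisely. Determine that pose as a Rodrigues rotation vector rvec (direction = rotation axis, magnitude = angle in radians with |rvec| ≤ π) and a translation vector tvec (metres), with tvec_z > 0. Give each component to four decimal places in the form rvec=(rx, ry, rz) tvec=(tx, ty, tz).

rvec=(-0.6070, -0.4296, -0.2408) tvec=(0.1521, 0.1331, 1.0505)

Intrinsics K: fx=403.3, fy=414.4, cx=337.7, cy=254.2
Marker side s = 0.137 m; corners in marker frame (Z=0):
  M0 = (-0.0685, +0.0685, 0)
  M1 = (+0.0685, +0.0685, 0)
  M2 = (+0.0685, -0.0685, 0)
  M3 = (-0.0685, -0.0685, 0)
Detected image corners:
  c0 = (384.727667, 335.871930) px
  c1 = (428.584276, 325.947802) px
  c2 = (406.150123, 280.989068) px
  c3 = (363.801437, 287.600672) px
Planar DLT: solve 8×8 A·h = b for H (H[2,2]=1):
  H  [+486.47237 -29.19347 +396.10556]
  H  [+73.73614 +194.09963 +306.72256]
  H  [+0.43463 -0.47398 +1.00000]
B = K⁻¹H; ‖b₁‖=0.951960, ‖b₂‖=0.951960; λ = 2/(‖b₁‖+‖b₂‖) = 1.050464, sign → tz>0 ⇒ λ=+1.050464
r₁ = λ·B[:,0] = (+0.88480,-0.09315,+0.45656); r₂ = λ·B[:,1] = (+0.34087,+0.79744,-0.49789)
r₃ = r₁×r₂ = (-0.31770,+0.59616,+0.73733); SVD([r₁ r₂ r₃]) → R = UVᵀ:
  R  [+0.88480 +0.34087 -0.31770]
  R  [-0.09315 +0.79744 +0.59616]
  R  [+0.45656 -0.49789 +0.73733]
t = (+0.15213, +0.13314, +1.05046) m
tr R = 2.419570; θ = arccos((tr R − 1)/2) = 0.781603 rad = 44.783°
axis k = ((R−Rᵀ)₃₂, (R−Rᵀ)₁₃, (R−Rᵀ)₂₁) / (2 sinθ) = (-0.776569, -0.549578, -0.308068)
rvec = θ·k = (-0.606969, -0.429552, -0.240787)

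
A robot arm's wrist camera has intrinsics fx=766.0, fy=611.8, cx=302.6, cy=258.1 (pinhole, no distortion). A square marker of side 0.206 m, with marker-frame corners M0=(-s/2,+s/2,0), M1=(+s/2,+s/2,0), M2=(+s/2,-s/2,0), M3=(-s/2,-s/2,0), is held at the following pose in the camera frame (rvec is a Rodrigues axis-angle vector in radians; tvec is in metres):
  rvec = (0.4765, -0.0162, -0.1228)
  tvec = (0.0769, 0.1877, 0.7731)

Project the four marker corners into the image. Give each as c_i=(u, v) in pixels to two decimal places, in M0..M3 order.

c0=(289.95, 474.78) c1=(481.13, 456.77) c2=(479.55, 329.36) c3=(263.54, 350.18)

Intrinsics K: fx=766.0, fy=611.8, cx=302.6, cy=258.1
Marker side s = 0.206 m; corners in marker frame (Z=0):
  M0 = (-0.1030, +0.1030, 0)
  M1 = (+0.1030, +0.1030, 0)
  M2 = (+0.1030, -0.1030, 0)
  M3 = (-0.1030, -0.1030, 0)
rvec = (0.4765, -0.0162, -0.1228), |rvec| = θ = 0.49234 rad = 28.209°
Rodrigues: sinθ=0.47269, 1−cosθ=0.11877; R = I + sinθ·[k]× + (1−cosθ)·[k]×²:
    [+0.99248 +0.11412 -0.04422]
    [-0.12168 +0.88136 -0.45651]
    [-0.01312 +0.45846 +0.88862]
t = (0.0769, 0.1877, 0.7731) m
M0: Pc = R·M0+t = (-0.01357, +0.29101, +0.82167); u = 766.0·(-0.01357)/0.82167 + 302.6 = 289.9478, v = 611.8·(+0.29101)/0.82167 + 258.1 = 474.7824
M1: Pc = R·M1+t = (+0.19088, +0.26595, +0.81897); u = 766.0·(+0.19088)/0.81897 + 302.6 = 481.1338, v = 611.8·(+0.26595)/0.81897 + 258.1 = 456.7719
M2: Pc = R·M2+t = (+0.16737, +0.08439, +0.72453); u = 766.0·(+0.16737)/0.72453 + 302.6 = 479.5521, v = 611.8·(+0.08439)/0.72453 + 258.1 = 329.3572
M3: Pc = R·M3+t = (-0.03708, +0.10945, +0.72723); u = 766.0·(-0.03708)/0.72723 + 302.6 = 263.5435, v = 611.8·(+0.10945)/0.72723 + 258.1 = 350.1801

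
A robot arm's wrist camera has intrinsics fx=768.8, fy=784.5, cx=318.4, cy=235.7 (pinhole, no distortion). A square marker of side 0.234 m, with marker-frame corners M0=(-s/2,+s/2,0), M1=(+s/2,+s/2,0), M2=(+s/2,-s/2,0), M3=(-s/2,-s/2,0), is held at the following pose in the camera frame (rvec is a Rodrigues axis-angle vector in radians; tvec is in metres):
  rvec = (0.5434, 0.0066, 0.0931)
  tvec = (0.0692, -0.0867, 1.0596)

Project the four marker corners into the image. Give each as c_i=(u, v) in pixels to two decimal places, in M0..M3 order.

Intrinsics K: fx=768.8, fy=784.5, cx=318.4, cy=235.7
Marker side s = 0.234 m; corners in marker frame (Z=0):
  M0 = (-0.1170, +0.1170, 0)
  M1 = (+0.1170, +0.1170, 0)
  M2 = (+0.1170, -0.1170, 0)
  M3 = (-0.1170, -0.1170, 0)
rvec = (0.5434, 0.0066, 0.0931), |rvec| = θ = 0.55136 rad = 31.590°
Rodrigues: sinθ=0.52384, 1−cosθ=0.14819; R = I + sinθ·[k]× + (1−cosθ)·[k]×²:
    [+0.99575 -0.08671 +0.03093]
    [+0.09020 +0.85184 -0.51598]
    [+0.01839 +0.51658 +0.85604]
t = (0.0692, -0.0867, 1.0596) m
M0: Pc = R·M0+t = (-0.05745, +0.00241, +1.11789); u = 768.8·(-0.05745)/1.11789 + 318.4 = 278.8917, v = 784.5·(+0.00241)/1.11789 + 235.7 = 237.3920
M1: Pc = R·M1+t = (+0.17556, +0.02352, +1.12219); u = 768.8·(+0.17556)/1.12219 + 318.4 = 438.6730, v = 784.5·(+0.02352)/1.12219 + 235.7 = 252.1412
M2: Pc = R·M2+t = (+0.19585, -0.17581, +1.00131); u = 768.8·(+0.19585)/1.00131 + 318.4 = 468.7706, v = 784.5·(-0.17581)/1.00131 + 235.7 = 97.9568
M3: Pc = R·M3+t = (-0.03716, -0.19692, +0.99701); u = 768.8·(-0.03716)/0.99701 + 318.4 = 289.7468, v = 784.5·(-0.19692)/0.99701 + 235.7 = 80.7539

c0=(278.89, 237.39) c1=(438.67, 252.14) c2=(468.77, 97.96) c3=(289.75, 80.75)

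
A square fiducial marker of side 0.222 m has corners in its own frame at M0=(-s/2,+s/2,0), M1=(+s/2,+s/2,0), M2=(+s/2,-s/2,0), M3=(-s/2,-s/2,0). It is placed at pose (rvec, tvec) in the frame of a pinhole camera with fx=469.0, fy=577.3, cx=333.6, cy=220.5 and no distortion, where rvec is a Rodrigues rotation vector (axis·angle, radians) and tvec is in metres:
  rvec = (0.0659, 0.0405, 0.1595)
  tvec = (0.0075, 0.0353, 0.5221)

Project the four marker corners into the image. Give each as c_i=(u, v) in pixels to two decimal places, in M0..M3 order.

Intrinsics K: fx=469.0, fy=577.3, cx=333.6, cy=220.5
Marker side s = 0.222 m; corners in marker frame (Z=0):
  M0 = (-0.1110, +0.1110, 0)
  M1 = (+0.1110, +0.1110, 0)
  M2 = (+0.1110, -0.1110, 0)
  M3 = (-0.1110, -0.1110, 0)
rvec = (0.0659, 0.0405, 0.1595), |rvec| = θ = 0.17727 rad = 10.157°
Rodrigues: sinθ=0.17634, 1−cosθ=0.01567; R = I + sinθ·[k]× + (1−cosθ)·[k]×²:
    [+0.98650 -0.15733 +0.04553]
    [+0.16000 +0.98515 -0.06233]
    [-0.03505 +0.06878 +0.99702]
t = (0.0075, 0.0353, 0.5221) m
M0: Pc = R·M0+t = (-0.11947, +0.12689, +0.53362); u = 469.0·(-0.11947)/0.53362 + 333.6 = 228.6026, v = 577.3·(+0.12689)/0.53362 + 220.5 = 357.7774
M1: Pc = R·M1+t = (+0.09954, +0.16241, +0.52584); u = 469.0·(+0.09954)/0.52584 + 333.6 = 422.3768, v = 577.3·(+0.16241)/0.52584 + 220.5 = 398.8036
M2: Pc = R·M2+t = (+0.13447, -0.05629, +0.51058); u = 469.0·(+0.13447)/0.51058 + 333.6 = 457.1158, v = 577.3·(-0.05629)/0.51058 + 220.5 = 156.8518
M3: Pc = R·M3+t = (-0.08454, -0.09181, +0.51836); u = 469.0·(-0.08454)/0.51836 + 333.6 = 257.1125, v = 577.3·(-0.09181)/0.51836 + 220.5 = 118.2488

c0=(228.60, 357.78) c1=(422.38, 398.80) c2=(457.12, 156.85) c3=(257.11, 118.25)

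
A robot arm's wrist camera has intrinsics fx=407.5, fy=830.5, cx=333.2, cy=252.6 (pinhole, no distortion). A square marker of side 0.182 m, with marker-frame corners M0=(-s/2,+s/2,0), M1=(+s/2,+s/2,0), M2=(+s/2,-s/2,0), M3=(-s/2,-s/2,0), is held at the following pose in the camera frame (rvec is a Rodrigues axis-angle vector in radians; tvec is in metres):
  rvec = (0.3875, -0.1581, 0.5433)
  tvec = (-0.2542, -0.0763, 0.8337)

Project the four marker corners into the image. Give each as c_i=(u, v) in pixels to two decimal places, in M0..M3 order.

c0=(149.09, 205.38) c1=(229.35, 288.44) c2=(269.73, 147.36) c3=(185.88, 50.08)

Intrinsics K: fx=407.5, fy=830.5, cx=333.2, cy=252.6
Marker side s = 0.182 m; corners in marker frame (Z=0):
  M0 = (-0.0910, +0.0910, 0)
  M1 = (+0.0910, +0.0910, 0)
  M2 = (+0.0910, -0.0910, 0)
  M3 = (-0.0910, -0.0910, 0)
rvec = (0.3875, -0.1581, 0.5433), |rvec| = θ = 0.68580 rad = 39.294°
Rodrigues: sinθ=0.63330, 1−cosθ=0.22609; R = I + sinθ·[k]× + (1−cosθ)·[k]×²:
    [+0.84609 -0.53115 -0.04479]
    [+0.47225 +0.78593 -0.39912]
    [+0.24720 +0.31654 +0.91580]
t = (-0.2542, -0.0763, 0.8337) m
M0: Pc = R·M0+t = (-0.37953, -0.04776, +0.84001); u = 407.5·(-0.37953)/0.84001 + 333.2 = 149.0854, v = 830.5·(-0.04776)/0.84001 + 252.6 = 205.3850
M1: Pc = R·M1+t = (-0.22554, +0.03819, +0.88500); u = 407.5·(-0.22554)/0.88500 + 333.2 = 229.3494, v = 830.5·(+0.03819)/0.88500 + 252.6 = 288.4421
M2: Pc = R·M2+t = (-0.12887, -0.10484, +0.82739); u = 407.5·(-0.12887)/0.82739 + 333.2 = 269.7295, v = 830.5·(-0.10484)/0.82739 + 252.6 = 147.3616
M3: Pc = R·M3+t = (-0.28286, -0.19079, +0.78240); u = 407.5·(-0.28286)/0.78240 + 333.2 = 185.8773, v = 830.5·(-0.19079)/0.78240 + 252.6 = 50.0762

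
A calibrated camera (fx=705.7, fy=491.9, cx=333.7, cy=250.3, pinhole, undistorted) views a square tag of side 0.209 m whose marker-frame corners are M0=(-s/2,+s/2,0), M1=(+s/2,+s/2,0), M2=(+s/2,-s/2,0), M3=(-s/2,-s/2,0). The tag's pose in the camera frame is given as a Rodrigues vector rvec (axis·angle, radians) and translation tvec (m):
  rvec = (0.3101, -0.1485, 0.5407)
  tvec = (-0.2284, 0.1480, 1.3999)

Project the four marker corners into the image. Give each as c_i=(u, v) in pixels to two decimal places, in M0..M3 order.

c0=(146.57, 314.28) c1=(238.82, 346.46) c2=(290.89, 290.28) c3=(196.83, 254.93)

Intrinsics K: fx=705.7, fy=491.9, cx=333.7, cy=250.3
Marker side s = 0.209 m; corners in marker frame (Z=0):
  M0 = (-0.1045, +0.1045, 0)
  M1 = (+0.1045, +0.1045, 0)
  M2 = (+0.1045, -0.1045, 0)
  M3 = (-0.1045, -0.1045, 0)
rvec = (0.3101, -0.1485, 0.5407), |rvec| = θ = 0.64076 rad = 36.713°
Rodrigues: sinθ=0.59780, 1−cosθ=0.19836; R = I + sinθ·[k]× + (1−cosθ)·[k]×²:
    [+0.84810 -0.52670 -0.05754]
    [+0.48221 +0.81230 -0.32810]
    [+0.21955 +0.25052 +0.94289]
t = (-0.2284, 0.1480, 1.3999) m
M0: Pc = R·M0+t = (-0.37207, +0.18249, +1.40314); u = 705.7·(-0.37207)/1.40314 + 333.7 = 146.5710, v = 491.9·(+0.18249)/1.40314 + 250.3 = 314.2775
M1: Pc = R·M1+t = (-0.19481, +0.28328, +1.44902); u = 705.7·(-0.19481)/1.44902 + 333.7 = 238.8222, v = 491.9·(+0.28328)/1.44902 + 250.3 = 346.4636
M2: Pc = R·M2+t = (-0.08473, +0.11351, +1.39666); u = 705.7·(-0.08473)/1.39666 + 333.7 = 290.8864, v = 491.9·(+0.11351)/1.39666 + 250.3 = 290.2762
M3: Pc = R·M3+t = (-0.26199, +0.01272, +1.35078); u = 705.7·(-0.26199)/1.35078 + 333.7 = 196.8279, v = 491.9·(+0.01272)/1.35078 + 250.3 = 254.9338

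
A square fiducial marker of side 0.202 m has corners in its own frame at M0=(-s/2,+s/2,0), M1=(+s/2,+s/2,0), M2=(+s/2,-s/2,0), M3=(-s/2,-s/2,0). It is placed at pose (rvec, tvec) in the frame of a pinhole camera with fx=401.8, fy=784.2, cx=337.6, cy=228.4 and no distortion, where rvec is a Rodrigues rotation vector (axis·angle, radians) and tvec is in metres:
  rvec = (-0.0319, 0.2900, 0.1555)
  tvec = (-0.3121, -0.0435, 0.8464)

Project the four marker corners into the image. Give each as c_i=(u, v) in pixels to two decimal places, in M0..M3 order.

Intrinsics K: fx=401.8, fy=784.2, cx=337.6, cy=228.4
Marker side s = 0.202 m; corners in marker frame (Z=0):
  M0 = (-0.1010, +0.1010, 0)
  M1 = (+0.1010, +0.1010, 0)
  M2 = (+0.1010, -0.1010, 0)
  M3 = (-0.1010, -0.1010, 0)
rvec = (-0.0319, 0.2900, 0.1555), |rvec| = θ = 0.33060 rad = 18.942°
Rodrigues: sinθ=0.32461, 1−cosθ=0.05415; R = I + sinθ·[k]× + (1−cosθ)·[k]×²:
    [+0.94635 -0.15727 +0.28229]
    [+0.14810 +0.98752 +0.05366]
    [-0.28720 -0.00898 +0.95783]
t = (-0.3121, -0.0435, 0.8464) m
M0: Pc = R·M0+t = (-0.42357, +0.04128, +0.87450); u = 401.8·(-0.42357)/0.87450 + 337.6 = 142.9877, v = 784.2·(+0.04128)/0.87450 + 228.4 = 265.4184
M1: Pc = R·M1+t = (-0.23240, +0.07120, +0.81649); u = 401.8·(-0.23240)/0.81649 + 337.6 = 223.2326, v = 784.2·(+0.07120)/0.81649 + 228.4 = 296.7818
M2: Pc = R·M2+t = (-0.20063, -0.12828, +0.81830); u = 401.8·(-0.20063)/0.81830 + 337.6 = 239.0847, v = 784.2·(-0.12828)/0.81830 + 228.4 = 105.4646
M3: Pc = R·M3+t = (-0.39180, -0.15820, +0.87631); u = 401.8·(-0.39180)/0.87631 + 337.6 = 157.9564, v = 784.2·(-0.15820)/0.87631 + 228.4 = 86.8319

c0=(142.99, 265.42) c1=(223.23, 296.78) c2=(239.08, 105.46) c3=(157.96, 86.83)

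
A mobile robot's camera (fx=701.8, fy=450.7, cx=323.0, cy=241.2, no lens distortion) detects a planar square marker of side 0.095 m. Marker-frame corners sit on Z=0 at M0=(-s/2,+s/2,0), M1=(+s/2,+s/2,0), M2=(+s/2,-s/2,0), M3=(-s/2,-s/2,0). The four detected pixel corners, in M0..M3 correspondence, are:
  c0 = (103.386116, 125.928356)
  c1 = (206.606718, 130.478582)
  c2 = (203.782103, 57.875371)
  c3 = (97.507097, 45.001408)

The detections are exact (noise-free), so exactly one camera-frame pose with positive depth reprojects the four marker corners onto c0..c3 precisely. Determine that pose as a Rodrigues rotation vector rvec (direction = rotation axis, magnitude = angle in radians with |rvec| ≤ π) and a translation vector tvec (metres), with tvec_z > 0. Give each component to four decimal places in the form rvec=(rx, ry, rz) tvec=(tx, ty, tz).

rvec=(0.1455, -0.7114, -0.0547) tvec=(-0.1387, -0.1944, 0.5814)

Intrinsics K: fx=701.8, fy=450.7, cx=323.0, cy=241.2
Marker side s = 0.095 m; corners in marker frame (Z=0):
  M0 = (-0.0475, +0.0475, 0)
  M1 = (+0.0475, +0.0475, 0)
  M2 = (+0.0475, -0.0475, 0)
  M3 = (-0.0475, -0.0475, 0)
Detected image corners:
  c0 = (103.386116, 125.928356) px
  c1 = (206.606718, 130.478582) px
  c2 = (203.782103, 57.875371) px
  c3 = (97.507097, 45.001408) px
Planar DLT: solve 8×8 A·h = b for H (H[2,2]=1):
  H  [+1272.31353 +84.80806 +155.61332]
  H  [+191.02558 +829.16100 +90.52637]
  H  [+1.11179 +0.26075 +1.00000]
B = K⁻¹H; ‖b₁‖=1.720051, ‖b₂‖=1.720051; λ = 2/(‖b₁‖+‖b₂‖) = 0.581378, sign → tz>0 ⇒ λ=+0.581378
r₁ = λ·B[:,0] = (+0.75651,-0.09950,+0.64637); r₂ = λ·B[:,1] = (+0.00048,+0.98844,+0.15160)
r₃ = r₁×r₂ = (-0.65398,-0.11437,+0.74781); SVD([r₁ r₂ r₃]) → R = UVᵀ:
  R  [+0.75651 +0.00048 -0.65398]
  R  [-0.09950 +0.98844 -0.11437]
  R  [+0.64637 +0.15160 +0.74781]
t = (-0.13866, -0.19436, +0.58138) m
tr R = 2.492764; θ = arccos((tr R − 1)/2) = 0.728187 rad = 41.722°
axis k = ((R−Rᵀ)₃₂, (R−Rᵀ)₁₃, (R−Rᵀ)₂₁) / (2 sinθ) = (+0.199819, -0.976949, -0.075121)
rvec = θ·k = (+0.145506, -0.711402, -0.054702)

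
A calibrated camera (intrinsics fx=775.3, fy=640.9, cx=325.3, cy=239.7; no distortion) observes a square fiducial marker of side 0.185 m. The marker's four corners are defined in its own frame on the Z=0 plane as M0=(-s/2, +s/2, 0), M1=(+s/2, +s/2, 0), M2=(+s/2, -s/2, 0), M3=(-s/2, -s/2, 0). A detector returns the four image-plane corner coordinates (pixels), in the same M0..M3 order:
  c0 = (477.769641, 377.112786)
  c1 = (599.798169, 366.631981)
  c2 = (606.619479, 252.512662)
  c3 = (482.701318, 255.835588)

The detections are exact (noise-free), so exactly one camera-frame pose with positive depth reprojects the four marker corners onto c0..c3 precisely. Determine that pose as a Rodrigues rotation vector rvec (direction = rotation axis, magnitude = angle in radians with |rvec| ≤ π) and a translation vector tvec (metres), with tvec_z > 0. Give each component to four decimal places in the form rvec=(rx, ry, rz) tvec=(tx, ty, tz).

Intrinsics K: fx=775.3, fy=640.9, cx=325.3, cy=239.7
Marker side s = 0.185 m; corners in marker frame (Z=0):
  M0 = (-0.0925, +0.0925, 0)
  M1 = (+0.0925, +0.0925, 0)
  M2 = (+0.0925, -0.0925, 0)
  M3 = (-0.0925, -0.0925, 0)
Detected image corners:
  c0 = (477.769641, 377.112786) px
  c1 = (599.798169, 366.631981) px
  c2 = (606.619479, 252.512662) px
  c3 = (482.701318, 255.835588) px
Planar DLT: solve 8×8 A·h = b for H (H[2,2]=1):
  H  [+845.90205 +21.73316 +543.59794]
  H  [+67.23437 +666.61221 +313.45563]
  H  [+0.33454 +0.09905 +1.00000]
B = K⁻¹H; ‖b₁‖=1.008044, ‖b₂‖=1.008044; λ = 2/(‖b₁‖+‖b₂‖) = 0.992020, sign → tz>0 ⇒ λ=+0.992020
r₁ = λ·B[:,0] = (+0.94311,-0.02005,+0.33187); r₂ = λ·B[:,1] = (-0.01342,+0.99507,+0.09826)
r₃ = r₁×r₂ = (-0.33221,-0.09712,+0.93819); SVD([r₁ r₂ r₃]) → R = UVᵀ:
  R  [+0.94311 -0.01342 -0.33221]
  R  [-0.02005 +0.99507 -0.09712]
  R  [+0.33187 +0.09826 +0.93819]
t = (+0.27932, +0.11416, +0.99202) m
tr R = 2.876376; θ = arccos((tr R − 1)/2) = 0.353439 rad = 20.251°
axis k = ((R−Rᵀ)₃₂, (R−Rᵀ)₁₃, (R−Rᵀ)₂₁) / (2 sinθ) = (+0.282234, -0.959298, -0.009584)
rvec = θ·k = (+0.099752, -0.339053, -0.003387)

rvec=(0.0998, -0.3391, -0.0034) tvec=(0.2793, 0.1142, 0.9920)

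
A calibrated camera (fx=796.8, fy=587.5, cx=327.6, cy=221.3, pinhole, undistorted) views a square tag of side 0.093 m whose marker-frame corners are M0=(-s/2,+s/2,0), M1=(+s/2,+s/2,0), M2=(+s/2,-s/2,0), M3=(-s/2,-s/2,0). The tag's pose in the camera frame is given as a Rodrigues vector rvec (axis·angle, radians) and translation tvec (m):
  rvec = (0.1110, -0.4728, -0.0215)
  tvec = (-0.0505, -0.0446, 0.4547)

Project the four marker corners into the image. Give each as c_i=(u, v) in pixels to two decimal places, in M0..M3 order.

Intrinsics K: fx=796.8, fy=587.5, cx=327.6, cy=221.3
Marker side s = 0.093 m; corners in marker frame (Z=0):
  M0 = (-0.0465, +0.0465, 0)
  M1 = (+0.0465, +0.0465, 0)
  M2 = (+0.0465, -0.0465, 0)
  M3 = (-0.0465, -0.0465, 0)
rvec = (0.1110, -0.4728, -0.0215), |rvec| = θ = 0.48613 rad = 27.853°
Rodrigues: sinθ=0.46721, 1−cosθ=0.11585; R = I + sinθ·[k]× + (1−cosθ)·[k]×²:
    [+0.89019 -0.00506 -0.45557]
    [-0.04639 +0.99373 -0.10170]
    [+0.45323 +0.11166 +0.88437]
t = (-0.0505, -0.0446, 0.4547) m
M0: Pc = R·M0+t = (-0.09213, +0.00377, +0.43882); u = 796.8·(-0.09213)/0.43882 + 327.6 = 160.3127, v = 587.5·(+0.00377)/0.43882 + 221.3 = 226.3417
M1: Pc = R·M1+t = (-0.00934, -0.00055, +0.48097); u = 796.8·(-0.00934)/0.48097 + 327.6 = 312.1238, v = 587.5·(-0.00055)/0.48097 + 221.3 = 220.6299
M2: Pc = R·M2+t = (-0.00887, -0.09297, +0.47058); u = 796.8·(-0.00887)/0.47058 + 327.6 = 312.5798, v = 587.5·(-0.09297)/0.47058 + 221.3 = 105.2367
M3: Pc = R·M3+t = (-0.09166, -0.08865, +0.42843); u = 796.8·(-0.09166)/0.42843 + 327.6 = 157.1339, v = 587.5·(-0.08865)/0.42843 + 221.3 = 99.7343

c0=(160.31, 226.34) c1=(312.12, 220.63) c2=(312.58, 105.24) c3=(157.13, 99.73)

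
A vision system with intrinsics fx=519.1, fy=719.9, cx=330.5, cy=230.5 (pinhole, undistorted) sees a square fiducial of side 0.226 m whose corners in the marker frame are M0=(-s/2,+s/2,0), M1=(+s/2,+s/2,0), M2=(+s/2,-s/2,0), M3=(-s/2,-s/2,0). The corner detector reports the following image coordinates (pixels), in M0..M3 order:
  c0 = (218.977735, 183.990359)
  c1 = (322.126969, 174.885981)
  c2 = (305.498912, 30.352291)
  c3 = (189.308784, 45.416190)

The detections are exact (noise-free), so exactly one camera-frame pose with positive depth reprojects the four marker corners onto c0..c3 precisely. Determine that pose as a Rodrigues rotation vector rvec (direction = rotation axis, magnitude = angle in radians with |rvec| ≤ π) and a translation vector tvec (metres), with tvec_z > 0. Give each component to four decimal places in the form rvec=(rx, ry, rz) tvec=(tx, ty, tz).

rvec=(0.6257, 0.1239, -0.0955) tvec=(-0.1435, -0.1694, 1.0397)

Intrinsics K: fx=519.1, fy=719.9, cx=330.5, cy=230.5
Marker side s = 0.226 m; corners in marker frame (Z=0):
  M0 = (-0.1130, +0.1130, 0)
  M1 = (+0.1130, +0.1130, 0)
  M2 = (+0.1130, -0.1130, 0)
  M3 = (-0.1130, -0.1130, 0)
Detected image corners:
  c0 = (218.977735, 183.990359) px
  c1 = (322.126969, 174.885981) px
  c2 = (305.498912, 30.352291) px
  c3 = (189.308784, 45.416190) px
Planar DLT: solve 8×8 A·h = b for H (H[2,2]=1):
  H  [+447.48948 +246.73297 +258.84412]
  H  [-67.73158 +686.49540 +113.19851]
  H  [-0.13887 +0.55546 +1.00000]
B = K⁻¹H; ‖b₁‖=0.961835, ‖b₂‖=0.961835; λ = 2/(‖b₁‖+‖b₂‖) = 1.039680, sign → tz>0 ⇒ λ=+1.039680
r₁ = λ·B[:,0] = (+0.98818,-0.05159,-0.14438); r₂ = λ·B[:,1] = (+0.12648,+0.80653,+0.57751)
r₃ = r₁×r₂ = (+0.08665,-0.58894,+0.80352); SVD([r₁ r₂ r₃]) → R = UVᵀ:
  R  [+0.98818 +0.12648 +0.08665]
  R  [-0.05159 +0.80653 -0.58894]
  R  [-0.14438 +0.57751 +0.80352]
t = (-0.14352, -0.16941, +1.03968) m
tr R = 2.598225; θ = arccos((tr R − 1)/2) = 0.644979 rad = 36.955°
axis k = ((R−Rᵀ)₃₂, (R−Rᵀ)₁₃, (R−Rᵀ)₂₁) / (2 sinθ) = (+0.970126, +0.192146, -0.148104)
rvec = θ·k = (+0.625711, +0.123930, -0.095524)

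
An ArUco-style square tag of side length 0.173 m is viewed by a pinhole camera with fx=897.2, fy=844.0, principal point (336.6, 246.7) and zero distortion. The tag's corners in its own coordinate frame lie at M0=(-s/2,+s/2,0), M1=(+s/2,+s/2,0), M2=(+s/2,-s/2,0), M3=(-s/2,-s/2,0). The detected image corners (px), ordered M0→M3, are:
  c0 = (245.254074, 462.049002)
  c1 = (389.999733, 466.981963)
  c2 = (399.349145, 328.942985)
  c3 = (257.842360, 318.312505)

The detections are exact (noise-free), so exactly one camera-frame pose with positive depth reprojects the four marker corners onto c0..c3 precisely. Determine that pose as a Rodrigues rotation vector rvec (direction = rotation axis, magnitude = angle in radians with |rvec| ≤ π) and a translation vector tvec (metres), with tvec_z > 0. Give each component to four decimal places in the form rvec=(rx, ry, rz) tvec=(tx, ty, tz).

Intrinsics K: fx=897.2, fy=844.0, cx=336.6, cy=246.7
Marker side s = 0.173 m; corners in marker frame (Z=0):
  M0 = (-0.0865, +0.0865, 0)
  M1 = (+0.0865, +0.0865, 0)
  M2 = (+0.0865, -0.0865, 0)
  M3 = (-0.0865, -0.0865, 0)
Detected image corners:
  c0 = (245.254074, 462.049002) px
  c1 = (389.999733, 466.981963) px
  c2 = (399.349145, 328.942985) px
  c3 = (257.842360, 318.312505) px
Planar DLT: solve 8×8 A·h = b for H (H[2,2]=1):
  H  [+904.76427 -99.53227 +324.65011]
  H  [+139.70540 +769.73830 +393.46738]
  H  [+0.23997 -0.11242 +1.00000]
B = K⁻¹H; ‖b₁‖=0.954016, ‖b₂‖=0.954016; λ = 2/(‖b₁‖+‖b₂‖) = 1.048200, sign → tz>0 ⇒ λ=+1.048200
r₁ = λ·B[:,0] = (+0.96267,+0.09998,+0.25153); r₂ = λ·B[:,1] = (-0.07208,+0.99041,-0.11783)
r₃ = r₁×r₂ = (-0.26090,+0.09531,+0.96065); SVD([r₁ r₂ r₃]) → R = UVᵀ:
  R  [+0.96267 -0.07208 -0.26090]
  R  [+0.09998 +0.99041 +0.09531]
  R  [+0.25153 -0.11783 +0.96065]
t = (-0.01396, +0.18228, +1.04820) m
tr R = 2.913733; θ = arccos((tr R − 1)/2) = 0.294778 rad = 16.890°
axis k = ((R−Rᵀ)₃₂, (R−Rᵀ)₁₃, (R−Rᵀ)₂₁) / (2 sinθ) = (-0.366816, -0.881908, +0.296115)
rvec = θ·k = (-0.108129, -0.259967, +0.087288)

rvec=(-0.1081, -0.2600, 0.0873) tvec=(-0.0140, 0.1823, 1.0482)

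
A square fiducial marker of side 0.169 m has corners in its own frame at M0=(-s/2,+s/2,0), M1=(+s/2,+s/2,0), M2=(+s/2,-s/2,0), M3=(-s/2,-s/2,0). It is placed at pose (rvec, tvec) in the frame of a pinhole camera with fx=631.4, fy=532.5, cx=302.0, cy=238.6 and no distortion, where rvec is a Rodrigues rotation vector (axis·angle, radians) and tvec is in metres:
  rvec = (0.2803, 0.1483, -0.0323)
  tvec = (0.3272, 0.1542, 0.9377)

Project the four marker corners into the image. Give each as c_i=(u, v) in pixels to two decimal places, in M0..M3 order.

Intrinsics K: fx=631.4, fy=532.5, cx=302.0, cy=238.6
Marker side s = 0.169 m; corners in marker frame (Z=0):
  M0 = (-0.0845, +0.0845, 0)
  M1 = (+0.0845, +0.0845, 0)
  M2 = (+0.0845, -0.0845, 0)
  M3 = (-0.0845, -0.0845, 0)
rvec = (0.2803, 0.1483, -0.0323), |rvec| = θ = 0.31875 rad = 18.263°
Rodrigues: sinθ=0.31338, 1−cosθ=0.05037; R = I + sinθ·[k]× + (1−cosθ)·[k]×²:
    [+0.98858 +0.05236 +0.14131]
    [-0.01115 +0.96053 -0.27795]
    [-0.15029 +0.27320 +0.95014]
t = (0.3272, 0.1542, 0.9377) m
M0: Pc = R·M0+t = (+0.24809, +0.23631, +0.97349); u = 631.4·(+0.24809)/0.97349 + 302.0 = 462.9105, v = 532.5·(+0.23631)/0.97349 + 238.6 = 367.8607
M1: Pc = R·M1+t = (+0.41516, +0.23442, +0.94809); u = 631.4·(+0.41516)/0.94809 + 302.0 = 578.4853, v = 532.5·(+0.23442)/0.94809 + 238.6 = 370.2655
M2: Pc = R·M2+t = (+0.40631, +0.07209, +0.90191); u = 631.4·(+0.40631)/0.90191 + 302.0 = 586.4439, v = 532.5·(+0.07209)/0.90191 + 238.6 = 281.1646
M3: Pc = R·M3+t = (+0.23924, +0.07398, +0.92731); u = 631.4·(+0.23924)/0.92731 + 302.0 = 464.8966, v = 532.5·(+0.07398)/0.92731 + 238.6 = 281.0806

c0=(462.91, 367.86) c1=(578.49, 370.27) c2=(586.44, 281.16) c3=(464.90, 281.08)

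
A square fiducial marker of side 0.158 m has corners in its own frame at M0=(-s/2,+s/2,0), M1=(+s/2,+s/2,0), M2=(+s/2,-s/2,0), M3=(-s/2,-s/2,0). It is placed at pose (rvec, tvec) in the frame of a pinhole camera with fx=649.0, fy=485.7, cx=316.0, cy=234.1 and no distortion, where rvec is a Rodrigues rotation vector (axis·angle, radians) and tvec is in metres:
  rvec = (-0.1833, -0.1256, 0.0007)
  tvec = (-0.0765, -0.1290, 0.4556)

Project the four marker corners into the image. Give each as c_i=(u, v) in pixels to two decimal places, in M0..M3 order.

c0=(84.28, 175.24) c1=(319.93, 179.87) c2=(317.39, 25.85) c3=(96.35, 14.92)

Intrinsics K: fx=649.0, fy=485.7, cx=316.0, cy=234.1
Marker side s = 0.158 m; corners in marker frame (Z=0):
  M0 = (-0.0790, +0.0790, 0)
  M1 = (+0.0790, +0.0790, 0)
  M2 = (+0.0790, -0.0790, 0)
  M3 = (-0.0790, -0.0790, 0)
rvec = (-0.1833, -0.1256, 0.0007), |rvec| = θ = 0.22220 rad = 12.731°
Rodrigues: sinθ=0.22038, 1−cosθ=0.02459; R = I + sinθ·[k]× + (1−cosθ)·[k]×²:
    [+0.99214 +0.01077 -0.12463]
    [+0.01216 +0.98327 +0.18175]
    [+0.12451 -0.18184 +0.97541]
t = (-0.0765, -0.1290, 0.4556) m
M0: Pc = R·M0+t = (-0.15403, -0.05228, +0.43140); u = 649.0·(-0.15403)/0.43140 + 316.0 = 84.2781, v = 485.7·(-0.05228)/0.43140 + 234.1 = 175.2369
M1: Pc = R·M1+t = (+0.00273, -0.05036, +0.45107); u = 649.0·(+0.00273)/0.45107 + 316.0 = 319.9282, v = 485.7·(-0.05036)/0.45107 + 234.1 = 179.8725
M2: Pc = R·M2+t = (+0.00103, -0.20572, +0.47980); u = 649.0·(+0.00103)/0.47980 + 316.0 = 317.3913, v = 485.7·(-0.20572)/0.47980 + 234.1 = 25.8531
M3: Pc = R·M3+t = (-0.15573, -0.20764, +0.46013); u = 649.0·(-0.15573)/0.46013 + 316.0 = 96.3468, v = 485.7·(-0.20764)/0.46013 + 234.1 = 14.9222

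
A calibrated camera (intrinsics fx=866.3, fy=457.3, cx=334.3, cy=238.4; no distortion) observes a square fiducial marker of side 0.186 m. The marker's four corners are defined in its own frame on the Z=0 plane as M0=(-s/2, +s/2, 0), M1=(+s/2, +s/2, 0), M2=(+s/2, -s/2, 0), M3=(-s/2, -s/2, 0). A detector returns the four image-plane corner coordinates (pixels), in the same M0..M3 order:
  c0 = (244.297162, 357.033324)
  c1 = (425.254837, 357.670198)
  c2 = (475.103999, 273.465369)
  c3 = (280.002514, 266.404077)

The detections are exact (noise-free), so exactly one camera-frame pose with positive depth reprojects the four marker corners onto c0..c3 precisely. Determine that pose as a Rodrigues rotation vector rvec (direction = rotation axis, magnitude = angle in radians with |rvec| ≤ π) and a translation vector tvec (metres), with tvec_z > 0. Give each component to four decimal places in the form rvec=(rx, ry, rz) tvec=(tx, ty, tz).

Intrinsics K: fx=866.3, fy=457.3, cx=334.3, cy=238.4
Marker side s = 0.186 m; corners in marker frame (Z=0):
  M0 = (-0.0930, +0.0930, 0)
  M1 = (+0.0930, +0.0930, 0)
  M2 = (+0.0930, -0.0930, 0)
  M3 = (-0.0930, -0.0930, 0)
Detected image corners:
  c0 = (244.297162, 357.033324) px
  c1 = (425.254837, 357.670198) px
  c2 = (475.103999, 273.465369) px
  c3 = (280.002514, 266.404077) px
Planar DLT: solve 8×8 A·h = b for H (H[2,2]=1):
  H  [+1142.23261 -56.99827 +358.45737]
  H  [+137.07476 +622.88191 +315.69947]
  H  [+0.37357 +0.48940 +1.00000]
B = K⁻¹H; ‖b₁‖=1.236811, ‖b₂‖=1.236811; λ = 2/(‖b₁‖+‖b₂‖) = 0.808531, sign → tz>0 ⇒ λ=+0.808531
r₁ = λ·B[:,0] = (+0.94951,+0.08490,+0.30204); r₂ = λ·B[:,1] = (-0.20589,+0.89500,+0.39570)
r₃ = r₁×r₂ = (-0.23673,-0.43791,+0.86729); SVD([r₁ r₂ r₃]) → R = UVᵀ:
  R  [+0.94951 -0.20589 -0.23673]
  R  [+0.08490 +0.89500 -0.43791]
  R  [+0.30204 +0.39570 +0.86729]
t = (+0.02255, +0.13667, +0.80853) m
tr R = 2.711803; θ = arccos((tr R − 1)/2) = 0.543505 rad = 31.141°
axis k = ((R−Rᵀ)₃₂, (R−Rᵀ)₁₃, (R−Rᵀ)₂₁) / (2 sinθ) = (+0.805976, -0.520919, +0.281153)
rvec = θ·k = (+0.438052, -0.283122, +0.152808)

rvec=(0.4381, -0.2831, 0.1528) tvec=(0.0225, 0.1367, 0.8085)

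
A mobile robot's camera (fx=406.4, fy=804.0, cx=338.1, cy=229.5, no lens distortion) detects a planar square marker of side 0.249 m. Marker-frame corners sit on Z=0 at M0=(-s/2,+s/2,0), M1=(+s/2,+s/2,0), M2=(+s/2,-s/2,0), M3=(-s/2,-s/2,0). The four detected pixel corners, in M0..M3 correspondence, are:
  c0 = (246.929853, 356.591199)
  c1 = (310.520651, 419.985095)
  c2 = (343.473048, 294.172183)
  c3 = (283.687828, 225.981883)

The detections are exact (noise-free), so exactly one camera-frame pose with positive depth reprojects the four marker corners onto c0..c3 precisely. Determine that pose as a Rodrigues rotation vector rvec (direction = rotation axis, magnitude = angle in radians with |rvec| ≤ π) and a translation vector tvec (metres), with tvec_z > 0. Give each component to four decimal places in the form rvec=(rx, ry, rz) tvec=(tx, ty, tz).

Intrinsics K: fx=406.4, fy=804.0, cx=338.1, cy=229.5
Marker side s = 0.249 m; corners in marker frame (Z=0):
  M0 = (-0.1245, +0.1245, 0)
  M1 = (+0.1245, +0.1245, 0)
  M2 = (+0.1245, -0.1245, 0)
  M3 = (-0.1245, -0.1245, 0)
Detected image corners:
  c0 = (246.929853, 356.591199) px
  c1 = (310.520651, 419.985095) px
  c2 = (343.473048, 294.172183) px
  c3 = (283.687828, 225.981883) px
Planar DLT: solve 8×8 A·h = b for H (H[2,2]=1):
  H  [+311.30488 -177.16728 +297.25252]
  H  [+334.08594 +473.71610 +324.05559]
  H  [+0.21503 -0.12626 +1.00000]
B = K⁻¹H; ‖b₁‖=0.718584, ‖b₂‖=0.718584; λ = 2/(‖b₁‖+‖b₂‖) = 1.391626, sign → tz>0 ⇒ λ=+1.391626
r₁ = λ·B[:,0] = (+0.81704,+0.49284,+0.29924); r₂ = λ·B[:,1] = (-0.46050,+0.87010,-0.17570)
r₃ = r₁×r₂ = (-0.34696,+0.00576,+0.93786); SVD([r₁ r₂ r₃]) → R = UVᵀ:
  R  [+0.81704 -0.46050 -0.34696]
  R  [+0.49284 +0.87010 +0.00576]
  R  [+0.29924 -0.17570 +0.93786]
t = (-0.13987, +0.16366, +1.39163) m
tr R = 2.625002; θ = arccos((tr R − 1)/2) = 0.622367 rad = 35.659°
axis k = ((R−Rᵀ)₃₂, (R−Rᵀ)₁₃, (R−Rᵀ)₂₁) / (2 sinθ) = (-0.155635, -0.554246, +0.817673)
rvec = θ·k = (-0.096862, -0.344944, +0.508892)

rvec=(-0.0969, -0.3449, 0.5089) tvec=(-0.1399, 0.1637, 1.3916)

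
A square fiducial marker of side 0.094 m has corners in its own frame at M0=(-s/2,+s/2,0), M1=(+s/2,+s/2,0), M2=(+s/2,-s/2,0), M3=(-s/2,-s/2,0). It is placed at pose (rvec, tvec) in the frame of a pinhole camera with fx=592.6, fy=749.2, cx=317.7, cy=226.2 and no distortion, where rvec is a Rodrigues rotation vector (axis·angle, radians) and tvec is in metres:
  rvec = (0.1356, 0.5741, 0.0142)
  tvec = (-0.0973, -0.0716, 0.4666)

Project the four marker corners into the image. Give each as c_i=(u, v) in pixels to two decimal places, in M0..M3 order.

c0=(156.38, 184.95) c1=(242.62, 188.32) c2=(237.36, 26.81) c3=(149.46, 40.24)

Intrinsics K: fx=592.6, fy=749.2, cx=317.7, cy=226.2
Marker side s = 0.094 m; corners in marker frame (Z=0):
  M0 = (-0.0470, +0.0470, 0)
  M1 = (+0.0470, +0.0470, 0)
  M2 = (+0.0470, -0.0470, 0)
  M3 = (-0.0470, -0.0470, 0)
rvec = (0.1356, 0.5741, 0.0142), |rvec| = θ = 0.59007 rad = 33.808°
Rodrigues: sinθ=0.55642, 1−cosθ=0.16910; R = I + sinθ·[k]× + (1−cosθ)·[k]×²:
    [+0.83983 +0.02442 +0.54230]
    [+0.05120 +0.99097 -0.12391]
    [-0.54043 +0.13183 +0.83100]
t = (-0.0973, -0.0716, 0.4666) m
M0: Pc = R·M0+t = (-0.13562, -0.02743, +0.49820); u = 592.6·(-0.13562)/0.49820 + 317.7 = 156.3757, v = 749.2·(-0.02743)/0.49820 + 226.2 = 184.9491
M1: Pc = R·M1+t = (-0.05668, -0.02262, +0.44740); u = 592.6·(-0.05668)/0.44740 + 317.7 = 242.6240, v = 749.2·(-0.02262)/0.44740 + 226.2 = 188.3243
M2: Pc = R·M2+t = (-0.05898, -0.11577, +0.43500); u = 592.6·(-0.05898)/0.43500 + 317.7 = 237.3586, v = 749.2·(-0.11577)/0.43500 + 226.2 = 26.8124
M3: Pc = R·M3+t = (-0.13792, -0.12058, +0.48580); u = 592.6·(-0.13792)/0.48580 + 317.7 = 149.4609, v = 749.2·(-0.12058)/0.48580 + 226.2 = 40.2402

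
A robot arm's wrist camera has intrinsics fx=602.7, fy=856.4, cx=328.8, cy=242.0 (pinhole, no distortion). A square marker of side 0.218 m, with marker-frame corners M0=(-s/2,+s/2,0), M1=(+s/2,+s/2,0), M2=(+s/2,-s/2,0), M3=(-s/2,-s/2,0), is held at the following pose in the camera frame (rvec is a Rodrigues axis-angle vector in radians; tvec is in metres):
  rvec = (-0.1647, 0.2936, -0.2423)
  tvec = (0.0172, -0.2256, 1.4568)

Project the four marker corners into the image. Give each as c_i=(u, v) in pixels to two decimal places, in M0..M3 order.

c0=(303.72, 187.64) c1=(389.42, 151.00) c2=(368.46, 30.28) c3=(285.98, 70.53)

Intrinsics K: fx=602.7, fy=856.4, cx=328.8, cy=242.0
Marker side s = 0.218 m; corners in marker frame (Z=0):
  M0 = (-0.1090, +0.1090, 0)
  M1 = (+0.1090, +0.1090, 0)
  M2 = (+0.1090, -0.1090, 0)
  M3 = (-0.1090, -0.1090, 0)
rvec = (-0.1647, 0.2936, -0.2423), |rvec| = θ = 0.41477 rad = 23.765°
Rodrigues: sinθ=0.40298, 1−cosθ=0.08479; R = I + sinθ·[k]× + (1−cosθ)·[k]×²:
    [+0.92858 +0.21158 +0.30492]
    [-0.25925 +0.95769 +0.12496]
    [-0.26558 -0.19508 +0.94414]
t = (0.0172, -0.2256, 1.4568) m
M0: Pc = R·M0+t = (-0.06095, -0.09295, +1.46448); u = 602.7·(-0.06095)/1.46448 + 328.8 = 303.7152, v = 856.4·(-0.09295)/1.46448 + 242.0 = 187.6427
M1: Pc = R·M1+t = (+0.14148, -0.14947, +1.40659); u = 602.7·(+0.14148)/1.40659 + 328.8 = 389.4206, v = 856.4·(-0.14947)/1.40659 + 242.0 = 150.9958
M2: Pc = R·M2+t = (+0.09535, -0.35825, +1.44912); u = 602.7·(+0.09535)/1.44912 + 328.8 = 368.4581, v = 856.4·(-0.35825)/1.44912 + 242.0 = 30.2830
M3: Pc = R·M3+t = (-0.10708, -0.30173, +1.50701); u = 602.7·(-0.10708)/1.50701 + 328.8 = 285.9766, v = 856.4·(-0.30173)/1.50701 + 242.0 = 70.5334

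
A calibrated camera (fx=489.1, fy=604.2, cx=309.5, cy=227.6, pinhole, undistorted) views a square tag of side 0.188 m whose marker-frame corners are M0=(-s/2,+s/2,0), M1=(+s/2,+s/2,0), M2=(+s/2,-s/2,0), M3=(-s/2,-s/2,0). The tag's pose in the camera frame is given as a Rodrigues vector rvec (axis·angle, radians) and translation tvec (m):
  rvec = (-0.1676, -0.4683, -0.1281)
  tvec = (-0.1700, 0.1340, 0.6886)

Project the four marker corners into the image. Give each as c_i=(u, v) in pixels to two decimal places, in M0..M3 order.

Intrinsics K: fx=489.1, fy=604.2, cx=309.5, cy=227.6
Marker side s = 0.188 m; corners in marker frame (Z=0):
  M0 = (-0.0940, +0.0940, 0)
  M1 = (+0.0940, +0.0940, 0)
  M2 = (+0.0940, -0.0940, 0)
  M3 = (-0.0940, -0.0940, 0)
rvec = (-0.1676, -0.4683, -0.1281), |rvec| = θ = 0.51362 rad = 29.428°
Rodrigues: sinθ=0.49133, 1−cosθ=0.12903; R = I + sinθ·[k]× + (1−cosθ)·[k]×²:
    [+0.88471 +0.16093 -0.43748]
    [-0.08415 +0.97824 +0.18967]
    [+0.45848 -0.13099 +0.87900]
t = (-0.1700, 0.1340, 0.6886) m
M0: Pc = R·M0+t = (-0.23804, +0.23386, +0.63319); u = 489.1·(-0.23804)/0.63319 + 309.5 = 125.6324, v = 604.2·(+0.23386)/0.63319 + 227.6 = 450.7572
M1: Pc = R·M1+t = (-0.07171, +0.21804, +0.71938); u = 489.1·(-0.07171)/0.71938 + 309.5 = 260.7455, v = 604.2·(+0.21804)/0.71938 + 227.6 = 410.7316
M2: Pc = R·M2+t = (-0.10196, +0.03414, +0.74401); u = 489.1·(-0.10196)/0.74401 + 309.5 = 242.4701, v = 604.2·(+0.03414)/0.74401 + 227.6 = 255.3210
M3: Pc = R·M3+t = (-0.26829, +0.04996, +0.65782); u = 489.1·(-0.26829)/0.65782 + 309.5 = 110.0204, v = 604.2·(+0.04996)/0.65782 + 227.6 = 273.4846

c0=(125.63, 450.76) c1=(260.75, 410.73) c2=(242.47, 255.32) c3=(110.02, 273.48)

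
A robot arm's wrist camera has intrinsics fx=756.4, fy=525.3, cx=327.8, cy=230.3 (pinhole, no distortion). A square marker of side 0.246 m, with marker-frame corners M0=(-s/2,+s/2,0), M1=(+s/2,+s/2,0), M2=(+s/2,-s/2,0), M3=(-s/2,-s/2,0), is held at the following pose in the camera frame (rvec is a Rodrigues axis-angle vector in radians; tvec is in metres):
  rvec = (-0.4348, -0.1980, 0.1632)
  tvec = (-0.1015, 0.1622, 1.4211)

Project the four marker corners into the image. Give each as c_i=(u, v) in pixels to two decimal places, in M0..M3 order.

Intrinsics K: fx=756.4, fy=525.3, cx=327.8, cy=230.3
Marker side s = 0.246 m; corners in marker frame (Z=0):
  M0 = (-0.1230, +0.1230, 0)
  M1 = (+0.1230, +0.1230, 0)
  M2 = (+0.1230, -0.1230, 0)
  M3 = (-0.1230, -0.1230, 0)
rvec = (-0.4348, -0.1980, 0.1632), |rvec| = θ = 0.50487 rad = 28.927°
Rodrigues: sinθ=0.48369, 1−cosθ=0.12476; R = I + sinθ·[k]× + (1−cosθ)·[k]×²:
    [+0.96777 -0.11422 -0.22443]
    [+0.19849 +0.89443 +0.40075]
    [+0.15496 -0.43238 +0.88828]
t = (-0.1015, 0.1622, 1.4211) m
M0: Pc = R·M0+t = (-0.23458, +0.24780, +1.34886); u = 756.4·(-0.23458)/1.34886 + 327.8 = 196.2516, v = 525.3·(+0.24780)/1.34886 + 230.3 = 326.8035
M1: Pc = R·M1+t = (+0.00349, +0.29663, +1.38698); u = 756.4·(+0.00349)/1.38698 + 327.8 = 329.7020, v = 525.3·(+0.29663)/1.38698 + 230.3 = 342.6446
M2: Pc = R·M2+t = (+0.03158, +0.07660, +1.49334); u = 756.4·(+0.03158)/1.49334 + 327.8 = 343.7982, v = 525.3·(+0.07660)/1.49334 + 230.3 = 257.2449
M3: Pc = R·M3+t = (-0.20649, +0.02777, +1.45522); u = 756.4·(-0.20649)/1.45522 + 327.8 = 220.4712, v = 525.3·(+0.02777)/1.45522 + 230.3 = 240.3245

c0=(196.25, 326.80) c1=(329.70, 342.64) c2=(343.80, 257.24) c3=(220.47, 240.32)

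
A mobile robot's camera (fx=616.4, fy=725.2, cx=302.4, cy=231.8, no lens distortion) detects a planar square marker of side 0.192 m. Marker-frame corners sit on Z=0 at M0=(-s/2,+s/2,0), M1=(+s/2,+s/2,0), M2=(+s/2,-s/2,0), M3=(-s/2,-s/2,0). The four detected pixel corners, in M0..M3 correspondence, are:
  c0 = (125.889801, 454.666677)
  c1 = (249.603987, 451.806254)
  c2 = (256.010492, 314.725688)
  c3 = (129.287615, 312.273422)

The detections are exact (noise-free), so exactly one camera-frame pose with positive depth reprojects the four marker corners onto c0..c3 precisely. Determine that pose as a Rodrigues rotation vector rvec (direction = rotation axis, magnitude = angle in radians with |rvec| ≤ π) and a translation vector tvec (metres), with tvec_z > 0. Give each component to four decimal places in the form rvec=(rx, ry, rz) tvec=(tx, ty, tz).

Intrinsics K: fx=616.4, fy=725.2, cx=302.4, cy=231.8
Marker side s = 0.192 m; corners in marker frame (Z=0):
  M0 = (-0.0960, +0.0960, 0)
  M1 = (+0.0960, +0.0960, 0)
  M2 = (+0.0960, -0.0960, 0)
  M3 = (-0.0960, -0.0960, 0)
Detected image corners:
  c0 = (125.889801, 454.666677) px
  c1 = (249.603987, 451.806254) px
  c2 = (256.010492, 314.725688) px
  c3 = (129.287615, 312.273422) px
Planar DLT: solve 8×8 A·h = b for H (H[2,2]=1):
  H  [+689.77920 -0.40328 +191.35805]
  H  [+74.74829 +778.48394 +384.25750]
  H  [+0.19821 +0.13290 +1.00000]
B = K⁻¹H; ‖b₁‖=1.041609, ‖b₂‖=1.041609; λ = 2/(‖b₁‖+‖b₂‖) = 0.960053, sign → tz>0 ⇒ λ=+0.960053
r₁ = λ·B[:,0] = (+0.98099,+0.03813,+0.19029); r₂ = λ·B[:,1] = (-0.06322,+0.98981,+0.12759)
r₃ = r₁×r₂ = (-0.18349,-0.13720,+0.97340); SVD([r₁ r₂ r₃]) → R = UVᵀ:
  R  [+0.98099 -0.06322 -0.18349]
  R  [+0.03813 +0.98981 -0.13720]
  R  [+0.19029 +0.12759 +0.97340]
t = (-0.17295, +0.20183, +0.96005) m
tr R = 2.944196; θ = arccos((tr R − 1)/2) = 0.236781 rad = 13.567°
axis k = ((R−Rᵀ)₃₂, (R−Rᵀ)₁₃, (R−Rᵀ)₂₁) / (2 sinθ) = (+0.564412, -0.796722, +0.216041)
rvec = θ·k = (+0.133642, -0.188649, +0.051154)

rvec=(0.1336, -0.1886, 0.0512) tvec=(-0.1729, 0.2018, 0.9601)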